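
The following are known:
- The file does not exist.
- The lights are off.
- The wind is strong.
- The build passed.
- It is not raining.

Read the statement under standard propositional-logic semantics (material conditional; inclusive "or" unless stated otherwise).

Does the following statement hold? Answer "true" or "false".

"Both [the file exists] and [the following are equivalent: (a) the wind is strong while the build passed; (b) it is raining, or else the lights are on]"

Let P = "the file exists" (F), R = "the wind is strong" (T), S = "the build passed" (T), U = "it is raining" (F), Q = "the lights are on" (F).
Formalization: P ∧ ((R ∧ S) ↔ (U ∨ Q))

R ∧ S = T ∧ T = T
U ∨ Q = F ∨ F = F
(R ∧ S) ↔ (U ∨ Q) = T ↔ F = F
P ∧ ((R ∧ S) ↔ (U ∨ Q)) = F ∧ F = F

The statement is false.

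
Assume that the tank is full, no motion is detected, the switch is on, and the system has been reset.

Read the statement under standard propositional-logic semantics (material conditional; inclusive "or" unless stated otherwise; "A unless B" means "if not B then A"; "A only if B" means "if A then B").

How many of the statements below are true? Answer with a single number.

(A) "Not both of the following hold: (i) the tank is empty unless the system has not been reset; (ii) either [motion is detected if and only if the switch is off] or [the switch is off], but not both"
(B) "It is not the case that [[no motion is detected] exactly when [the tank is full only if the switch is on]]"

1

Let U = "the tank is full" (T), Q = "the system has been reset" (T), V = "motion is detected" (F), S = "the switch is on" (T).

(A): This is (~U | ~Q) nand ((V <-> ~S) xor ~S).

~U = ~T = F
~Q = ~T = F
~U | ~Q = F | F = F
~S = ~T = F
V <-> ~S = F <-> F = T
~S = ~T = F
(V <-> ~S) xor ~S = T xor F = T
(~U | ~Q) nand ((V <-> ~S) xor ~S) = F nand T = T
Hence (A) is true.

(B): This is ~(~V <-> (U -> S)).

~V = ~F = T
U -> S = T -> T = T
~V <-> (U -> S) = T <-> T = T
~(~V <-> (U -> S)) = ~T = F
Hence (B) is false.

1 of the 2 statements is true ((A)).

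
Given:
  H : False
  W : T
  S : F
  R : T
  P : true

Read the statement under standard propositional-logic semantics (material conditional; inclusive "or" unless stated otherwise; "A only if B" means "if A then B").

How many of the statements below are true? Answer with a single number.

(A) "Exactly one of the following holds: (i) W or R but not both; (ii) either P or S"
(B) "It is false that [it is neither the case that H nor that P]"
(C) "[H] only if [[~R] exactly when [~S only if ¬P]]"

(A): Formalization: (W xor R) xor (P | S)

W xor R = T xor T = F
P | S = T | F = T
(W xor R) xor (P | S) = F xor T = T
Thus (A) is true.

(B): Formalization: ~(H nor P)

H nor P = F nor T = F
~(H nor P) = ~F = T
Hence (B) is true.

(C): Formalization: H -> (~R <-> (~S -> ~P))

~R = ~T = F
~S = ~F = T
~P = ~T = F
~S -> ~P = T -> F = F
~R <-> (~S -> ~P) = F <-> F = T
H -> (~R <-> (~S -> ~P)) = F -> T = T
So (C) is true.

3 of the 3 statements are true ((A), (B), (C)).

3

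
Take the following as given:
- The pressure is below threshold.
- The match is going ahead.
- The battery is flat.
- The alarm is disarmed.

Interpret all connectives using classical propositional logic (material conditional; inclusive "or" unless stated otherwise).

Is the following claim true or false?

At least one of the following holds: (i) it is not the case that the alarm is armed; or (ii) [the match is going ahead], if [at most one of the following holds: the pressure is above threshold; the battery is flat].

true

Let K = "the alarm is armed" (F), D = "the pressure is above threshold" (F), P = "the battery is charged" (F), Q = "the match is cancelled" (F).
Formalization: ¬K ∨ ((D ↑ ¬P) → ¬Q)

¬K = ¬F = T
¬P = ¬F = T
D ↑ ¬P = F ↑ T = T
¬Q = ¬F = T
(D ↑ ¬P) → ¬Q = T → T = T
¬K ∨ ((D ↑ ¬P) → ¬Q) = T ∨ T = T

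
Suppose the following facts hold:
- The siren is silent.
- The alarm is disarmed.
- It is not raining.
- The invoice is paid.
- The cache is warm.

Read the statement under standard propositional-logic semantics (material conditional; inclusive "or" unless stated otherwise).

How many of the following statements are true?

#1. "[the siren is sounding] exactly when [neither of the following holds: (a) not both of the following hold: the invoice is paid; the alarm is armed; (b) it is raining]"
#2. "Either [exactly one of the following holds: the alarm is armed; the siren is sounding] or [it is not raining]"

2

Let M = "the siren is sounding" (F), S = "the invoice is paid" (T), G = "the alarm is armed" (F), R = "it is raining" (F).

#1: Formalization: M ↔ ((S ↑ G) ↓ R)

S ↑ G = T ↑ F = T
(S ↑ G) ↓ R = T ↓ F = F
M ↔ ((S ↑ G) ↓ R) = F ↔ F = T
Hence #1 is true.

#2: Formalization: (G ⊕ M) ∨ ¬R

G ⊕ M = F ⊕ F = F
¬R = ¬F = T
(G ⊕ M) ∨ ¬R = F ∨ T = T
Thus #2 is true.

Count: 2.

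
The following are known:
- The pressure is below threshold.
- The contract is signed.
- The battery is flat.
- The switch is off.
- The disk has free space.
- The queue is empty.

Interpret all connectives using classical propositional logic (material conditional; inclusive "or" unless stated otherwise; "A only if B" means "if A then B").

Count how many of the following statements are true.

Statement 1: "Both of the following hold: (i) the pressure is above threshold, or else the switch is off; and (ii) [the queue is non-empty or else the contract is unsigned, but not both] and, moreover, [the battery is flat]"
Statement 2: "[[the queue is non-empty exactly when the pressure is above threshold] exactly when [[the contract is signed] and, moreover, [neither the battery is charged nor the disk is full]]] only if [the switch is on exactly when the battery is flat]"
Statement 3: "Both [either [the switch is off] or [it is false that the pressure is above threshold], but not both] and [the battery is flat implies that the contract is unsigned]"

0

Let U = "the pressure is above threshold" (False), D = "the switch is on" (False), Q = "the queue is empty" (True), H = "the contract is signed" (True), V = "the battery is charged" (False), R = "the disk is full" (False).

Statement 1: This is (U or not D) and ((not Q xor not H) and not V).

not D = not False = True
U or not D = False or True = True
not Q = not True = False
not H = not True = False
not Q xor not H = False xor False = False
not V = not False = True
(not Q xor not H) and not V = False and True = False
(U or not D) and ((not Q xor not H) and not V) = True and False = False
Hence Statement 1 is false.

Statement 2: Formalization: ((not Q iff U) iff (H and (V nor R))) -> (D iff not V)

not Q = not True = False
not Q iff U = False iff False = True
V nor R = False nor False = True
H and (V nor R) = True and True = True
(not Q iff U) iff (H and (V nor R)) = True iff True = True
not V = not False = True
D iff not V = False iff True = False
((not Q iff U) iff (H and (V nor R))) -> (D iff not V) = True -> False = False
So Statement 2 is false.

Statement 3: Parsed as (not D xor not U) and (not V -> not H)

not D = not False = True
not U = not False = True
not D xor not U = True xor True = False
not V = not False = True
not H = not True = False
not V -> not H = True -> False = False
(not D xor not U) and (not V -> not H) = False and False = False
So Statement 3 is false.

Count: 0.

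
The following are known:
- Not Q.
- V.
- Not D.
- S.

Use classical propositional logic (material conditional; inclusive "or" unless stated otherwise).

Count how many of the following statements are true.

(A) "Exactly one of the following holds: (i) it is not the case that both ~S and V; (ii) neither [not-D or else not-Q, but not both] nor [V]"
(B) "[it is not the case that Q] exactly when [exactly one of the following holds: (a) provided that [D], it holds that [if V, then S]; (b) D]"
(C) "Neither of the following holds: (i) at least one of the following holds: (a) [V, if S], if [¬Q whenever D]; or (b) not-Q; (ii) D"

(A): In symbols: (not S nand V) xor ((not D xor not Q) nor V)

not S = not True = False
not S nand V = False nand True = True
not D = not False = True
not Q = not False = True
not D xor not Q = True xor True = False
(not D xor not Q) nor V = False nor True = False
(not S nand V) xor ((not D xor not Q) nor V) = True xor False = True
Hence (A) is true.

(B): Formalization: not Q iff ((D -> (V -> S)) xor D)

not Q = not False = True
V -> S = True -> True = True
D -> (V -> S) = False -> True = True
(D -> (V -> S)) xor D = True xor False = True
not Q iff ((D -> (V -> S)) xor D) = True iff True = True
Hence (B) is true.

(C): Parsed as (((D -> not Q) -> (S -> V)) or not Q) nor D

not Q = not False = True
D -> not Q = False -> True = True
S -> V = True -> True = True
(D -> not Q) -> (S -> V) = True -> True = True
not Q = not False = True
((D -> not Q) -> (S -> V)) or not Q = True or True = True
(((D -> not Q) -> (S -> V)) or not Q) nor D = True nor False = False
Thus (C) is false.

2 of the 3 statements are true ((A), (B)).

2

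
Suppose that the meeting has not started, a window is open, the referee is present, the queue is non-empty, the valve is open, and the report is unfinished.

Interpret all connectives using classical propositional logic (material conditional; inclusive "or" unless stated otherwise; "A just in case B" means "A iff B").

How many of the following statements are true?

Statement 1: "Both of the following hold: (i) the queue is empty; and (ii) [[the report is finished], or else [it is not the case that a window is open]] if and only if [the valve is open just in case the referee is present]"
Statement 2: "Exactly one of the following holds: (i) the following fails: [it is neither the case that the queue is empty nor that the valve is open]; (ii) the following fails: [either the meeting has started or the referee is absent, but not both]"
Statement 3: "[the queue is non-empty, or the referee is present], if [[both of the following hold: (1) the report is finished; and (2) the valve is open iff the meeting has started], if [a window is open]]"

Let S = "the queue is empty" (False), W = "the report is finished" (False), Q = "a window is open" (True), U = "the valve is open" (True), V = "the referee is present" (True), L = "the meeting has started" (False).

Statement 1: Formalization: S and ((W or not Q) iff (U iff V))

not Q = not True = False
W or not Q = False or False = False
U iff V = True iff True = True
(W or not Q) iff (U iff V) = False iff True = False
S and ((W or not Q) iff (U iff V)) = False and False = False
So Statement 1 is false.

Statement 2: Parsed as not (S nor U) xor not (L xor not V)

S nor U = False nor True = False
not (S nor U) = not False = True
not V = not True = False
L xor not V = False xor False = False
not (L xor not V) = not False = True
not (S nor U) xor not (L xor not V) = True xor True = False
Hence Statement 2 is false.

Statement 3: Parsed as (Q -> (W and (U iff L))) -> (not S or V)

U iff L = True iff False = False
W and (U iff L) = False and False = False
Q -> (W and (U iff L)) = True -> False = False
not S = not False = True
not S or V = True or True = True
(Q -> (W and (U iff L))) -> (not S or V) = False -> True = True
Thus Statement 3 is true.

1 of the 3 statements is true.

1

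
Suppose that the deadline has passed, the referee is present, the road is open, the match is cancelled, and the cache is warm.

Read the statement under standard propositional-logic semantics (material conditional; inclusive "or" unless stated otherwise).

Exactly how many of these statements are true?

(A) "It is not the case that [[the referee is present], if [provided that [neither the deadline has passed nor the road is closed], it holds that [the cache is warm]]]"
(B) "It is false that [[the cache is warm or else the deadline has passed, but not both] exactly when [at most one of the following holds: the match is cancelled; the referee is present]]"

Let S = "the deadline has passed" (T), P = "the road is closed" (F), K = "the cache is warm" (T), L = "the referee is present" (T), D = "the match is cancelled" (T).

(A): Formalization: ~(((S nor P) -> K) -> L)

S nor P = T nor F = F
(S nor P) -> K = F -> T = T
((S nor P) -> K) -> L = T -> T = T
~(((S nor P) -> K) -> L) = ~T = F
Hence (A) is false.

(B): Parsed as ~((K xor S) <-> (D nand L))

K xor S = T xor T = F
D nand L = T nand T = F
(K xor S) <-> (D nand L) = F <-> F = T
~((K xor S) <-> (D nand L)) = ~T = F
Thus (B) is false.

True statements: 0 (none).

0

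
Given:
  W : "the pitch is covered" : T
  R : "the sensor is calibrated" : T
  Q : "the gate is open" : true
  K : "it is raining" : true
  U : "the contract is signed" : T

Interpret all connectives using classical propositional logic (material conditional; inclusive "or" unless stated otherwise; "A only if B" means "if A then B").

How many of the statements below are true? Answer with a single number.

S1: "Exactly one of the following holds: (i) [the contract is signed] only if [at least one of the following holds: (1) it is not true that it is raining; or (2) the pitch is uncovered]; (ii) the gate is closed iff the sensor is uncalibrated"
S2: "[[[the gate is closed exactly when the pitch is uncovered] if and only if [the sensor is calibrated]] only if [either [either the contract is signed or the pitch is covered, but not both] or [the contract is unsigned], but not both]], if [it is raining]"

1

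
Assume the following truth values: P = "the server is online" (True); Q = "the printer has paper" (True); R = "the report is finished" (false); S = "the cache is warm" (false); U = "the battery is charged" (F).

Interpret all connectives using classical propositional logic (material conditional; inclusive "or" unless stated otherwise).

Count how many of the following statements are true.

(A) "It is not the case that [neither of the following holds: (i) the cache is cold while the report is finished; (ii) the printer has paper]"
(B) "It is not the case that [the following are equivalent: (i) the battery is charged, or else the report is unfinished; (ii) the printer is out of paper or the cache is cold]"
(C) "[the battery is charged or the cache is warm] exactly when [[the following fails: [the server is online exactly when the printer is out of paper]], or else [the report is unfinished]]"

1

(A): This is not ((not S and R) nor Q).

not S = not False = True
not S and R = True and False = False
(not S and R) nor Q = False nor True = False
not ((not S and R) nor Q) = not False = True
So (A) is true.

(B): This is not ((U or not R) iff (not Q or not S)).

not R = not False = True
U or not R = False or True = True
not Q = not True = False
not S = not False = True
not Q or not S = False or True = True
(U or not R) iff (not Q or not S) = True iff True = True
not ((U or not R) iff (not Q or not S)) = not True = False
So (B) is false.

(C): This is (U or S) iff (not (P iff not Q) or not R).

U or S = False or False = False
not Q = not True = False
P iff not Q = True iff False = False
not (P iff not Q) = not False = True
not R = not False = True
not (P iff not Q) or not R = True or True = True
(U or S) iff (not (P iff not Q) or not R) = False iff True = False
Hence (C) is false.

1 of the 3 statements is true ((A)).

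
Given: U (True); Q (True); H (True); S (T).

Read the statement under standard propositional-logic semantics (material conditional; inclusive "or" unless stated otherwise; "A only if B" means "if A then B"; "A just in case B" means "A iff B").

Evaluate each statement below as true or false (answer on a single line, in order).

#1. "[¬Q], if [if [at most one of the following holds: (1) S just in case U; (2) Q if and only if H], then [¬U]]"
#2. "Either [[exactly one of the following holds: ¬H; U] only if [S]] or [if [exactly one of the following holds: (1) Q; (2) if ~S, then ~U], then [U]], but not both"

#1: In symbols: (((S ↔ U) ↑ (Q ↔ H)) → ¬U) → ¬Q

S ↔ U = T ↔ T = T
Q ↔ H = T ↔ T = T
(S ↔ U) ↑ (Q ↔ H) = T ↑ T = F
¬U = ¬T = F
((S ↔ U) ↑ (Q ↔ H)) → ¬U = F → F = T
¬Q = ¬T = F
(((S ↔ U) ↑ (Q ↔ H)) → ¬U) → ¬Q = T → F = F
Hence #1 is false.

#2: Formalization: ((¬H ⊕ U) → S) ⊕ ((Q ⊕ (¬S → ¬U)) → U)

¬H = ¬T = F
¬H ⊕ U = F ⊕ T = T
(¬H ⊕ U) → S = T → T = T
¬S = ¬T = F
¬U = ¬T = F
¬S → ¬U = F → F = T
Q ⊕ (¬S → ¬U) = T ⊕ T = F
(Q ⊕ (¬S → ¬U)) → U = F → T = T
((¬H ⊕ U) → S) ⊕ ((Q ⊕ (¬S → ¬U)) → U) = T ⊕ T = F
So #2 is false.

#1 False, #2 False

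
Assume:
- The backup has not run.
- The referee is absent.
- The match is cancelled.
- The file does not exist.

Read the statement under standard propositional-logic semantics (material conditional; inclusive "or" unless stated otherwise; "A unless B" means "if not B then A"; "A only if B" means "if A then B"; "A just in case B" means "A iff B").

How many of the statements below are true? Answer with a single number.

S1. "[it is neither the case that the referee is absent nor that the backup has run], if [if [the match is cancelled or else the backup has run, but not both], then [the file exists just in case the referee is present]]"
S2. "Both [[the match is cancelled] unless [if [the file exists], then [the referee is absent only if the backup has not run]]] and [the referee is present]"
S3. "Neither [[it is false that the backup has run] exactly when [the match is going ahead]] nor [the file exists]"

1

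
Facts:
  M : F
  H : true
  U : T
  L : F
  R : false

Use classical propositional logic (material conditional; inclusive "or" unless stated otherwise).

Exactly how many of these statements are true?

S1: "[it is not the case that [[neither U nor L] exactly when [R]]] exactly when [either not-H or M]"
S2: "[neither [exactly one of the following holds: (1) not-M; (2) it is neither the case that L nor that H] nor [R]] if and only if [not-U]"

2

S1: In symbols: not ((U nor L) iff R) iff (not H or M)

U nor L = True nor False = False
(U nor L) iff R = False iff False = True
not ((U nor L) iff R) = not True = False
not H = not True = False
not H or M = False or False = False
not ((U nor L) iff R) iff (not H or M) = False iff False = True
So S1 is true.

S2: Parsed as ((not M xor (L nor H)) nor R) iff not U

not M = not False = True
L nor H = False nor True = False
not M xor (L nor H) = True xor False = True
(not M xor (L nor H)) nor R = True nor False = False
not U = not True = False
((not M xor (L nor H)) nor R) iff not U = False iff False = True
Hence S2 is true.

2 of the 2 statements are true.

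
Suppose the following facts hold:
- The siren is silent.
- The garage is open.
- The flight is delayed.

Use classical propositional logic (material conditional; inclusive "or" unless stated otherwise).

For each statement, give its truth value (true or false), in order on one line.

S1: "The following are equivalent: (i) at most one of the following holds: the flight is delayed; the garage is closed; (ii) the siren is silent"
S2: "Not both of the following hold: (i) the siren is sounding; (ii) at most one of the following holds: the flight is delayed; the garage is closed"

Let N = "the flight is delayed" (T), U = "the garage is closed" (F), P = "the siren is sounding" (F).

S1: In symbols: (N ↑ U) ↔ ¬P

N ↑ U = T ↑ F = T
¬P = ¬F = T
(N ↑ U) ↔ ¬P = T ↔ T = T
So S1 is true.

S2: Parsed as P ↑ (N ↑ U)

N ↑ U = T ↑ F = T
P ↑ (N ↑ U) = F ↑ T = T
Thus S2 is true.

S1 True / S2 True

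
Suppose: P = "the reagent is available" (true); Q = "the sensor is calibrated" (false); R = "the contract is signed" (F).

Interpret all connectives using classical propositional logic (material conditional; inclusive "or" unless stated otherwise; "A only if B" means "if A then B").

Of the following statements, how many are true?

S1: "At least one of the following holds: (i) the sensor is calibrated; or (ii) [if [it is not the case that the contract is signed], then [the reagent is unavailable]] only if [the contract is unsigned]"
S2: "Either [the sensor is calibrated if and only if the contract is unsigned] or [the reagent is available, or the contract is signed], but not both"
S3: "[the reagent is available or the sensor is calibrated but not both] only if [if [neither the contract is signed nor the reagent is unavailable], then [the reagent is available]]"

3

S1: Parsed as Q | ((~R -> ~P) -> ~R)

~R = ~F = T
~P = ~T = F
~R -> ~P = T -> F = F
~R = ~F = T
(~R -> ~P) -> ~R = F -> T = T
Q | ((~R -> ~P) -> ~R) = F | T = T
So S1 is true.

S2: Parsed as (Q <-> ~R) xor (P | R)

~R = ~F = T
Q <-> ~R = F <-> T = F
P | R = T | F = T
(Q <-> ~R) xor (P | R) = F xor T = T
So S2 is true.

S3: Formalization: (P xor Q) -> ((R nor ~P) -> P)

P xor Q = T xor F = T
~P = ~T = F
R nor ~P = F nor F = T
(R nor ~P) -> P = T -> T = T
(P xor Q) -> ((R nor ~P) -> P) = T -> T = T
Hence S3 is true.

3 of the 3 statements are true (S1, S2, S3).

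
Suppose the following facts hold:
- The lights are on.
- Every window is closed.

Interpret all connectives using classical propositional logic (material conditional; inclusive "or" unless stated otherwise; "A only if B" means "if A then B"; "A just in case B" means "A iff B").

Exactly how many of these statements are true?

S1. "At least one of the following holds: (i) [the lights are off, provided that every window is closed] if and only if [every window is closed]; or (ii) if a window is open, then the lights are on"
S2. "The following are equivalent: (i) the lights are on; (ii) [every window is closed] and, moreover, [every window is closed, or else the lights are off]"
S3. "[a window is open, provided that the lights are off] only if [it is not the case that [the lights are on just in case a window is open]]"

3

Let V = "a window is open" (F), P = "the lights are on" (T).

S1: Formalization: ((~V -> ~P) <-> ~V) | (V -> P)

~V = ~F = T
~P = ~T = F
~V -> ~P = T -> F = F
~V = ~F = T
(~V -> ~P) <-> ~V = F <-> T = F
V -> P = F -> T = T
((~V -> ~P) <-> ~V) | (V -> P) = F | T = T
So S1 is true.

S2: In symbols: P <-> (~V & (~V | ~P))

~V = ~F = T
~V = ~F = T
~P = ~T = F
~V | ~P = T | F = T
~V & (~V | ~P) = T & T = T
P <-> (~V & (~V | ~P)) = T <-> T = T
So S2 is true.

S3: Formalization: (~P -> V) -> ~(P <-> V)

~P = ~T = F
~P -> V = F -> F = T
P <-> V = T <-> F = F
~(P <-> V) = ~F = T
(~P -> V) -> ~(P <-> V) = T -> T = T
Hence S3 is true.

Count: 3.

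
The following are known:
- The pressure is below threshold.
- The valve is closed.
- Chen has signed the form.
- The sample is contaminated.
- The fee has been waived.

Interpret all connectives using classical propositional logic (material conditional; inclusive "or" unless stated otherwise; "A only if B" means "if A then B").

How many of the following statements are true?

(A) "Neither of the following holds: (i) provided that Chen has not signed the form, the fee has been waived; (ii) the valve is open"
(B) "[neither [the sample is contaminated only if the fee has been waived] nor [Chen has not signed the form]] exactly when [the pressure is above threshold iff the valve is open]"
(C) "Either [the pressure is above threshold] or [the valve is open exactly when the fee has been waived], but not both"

Let R = "Chen has signed the form" (T), U = "the fee has been waived" (T), Q = "the valve is open" (F), S = "the sample is contaminated" (T), P = "the pressure is above threshold" (F).

(A): Formalization: (¬R → U) ↓ Q

¬R = ¬T = F
¬R → U = F → T = T
(¬R → U) ↓ Q = T ↓ F = F
Hence (A) is false.

(B): Parsed as ((S → U) ↓ ¬R) ↔ (P ↔ Q)

S → U = T → T = T
¬R = ¬T = F
(S → U) ↓ ¬R = T ↓ F = F
P ↔ Q = F ↔ F = T
((S → U) ↓ ¬R) ↔ (P ↔ Q) = F ↔ T = F
So (B) is false.

(C): Parsed as P ⊕ (Q ↔ U)

Q ↔ U = F ↔ T = F
P ⊕ (Q ↔ U) = F ⊕ F = F
So (C) is false.

0 of the 3 statements are true (none).

0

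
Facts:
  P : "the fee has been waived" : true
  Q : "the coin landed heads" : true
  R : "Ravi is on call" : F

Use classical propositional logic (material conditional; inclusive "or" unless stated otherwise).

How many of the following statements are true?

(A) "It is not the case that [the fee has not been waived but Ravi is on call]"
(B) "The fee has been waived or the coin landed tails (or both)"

(A): Parsed as ¬(¬P ∧ R)

¬P = ¬T = F
¬P ∧ R = F ∧ F = F
¬(¬P ∧ R) = ¬F = T
Thus (A) is true.

(B): Formalization: P ∨ ¬Q

¬Q = ¬T = F
P ∨ ¬Q = T ∨ F = T
So (B) is true.

Count: 2.

2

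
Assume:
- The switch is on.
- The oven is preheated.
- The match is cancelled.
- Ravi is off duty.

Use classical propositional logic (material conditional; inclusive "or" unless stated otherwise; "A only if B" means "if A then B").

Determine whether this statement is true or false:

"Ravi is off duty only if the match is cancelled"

Let M = "Ravi is on call" (F), K = "the match is cancelled" (T).
Formalization: ~M -> K

~M = ~F = T
~M -> K = T -> T = T

True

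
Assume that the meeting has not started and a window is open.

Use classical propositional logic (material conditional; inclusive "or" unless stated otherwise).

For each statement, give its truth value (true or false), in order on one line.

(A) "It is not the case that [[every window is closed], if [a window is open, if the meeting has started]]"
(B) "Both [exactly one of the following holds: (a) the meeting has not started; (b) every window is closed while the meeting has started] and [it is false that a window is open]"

(A) True / (B) False

Let V = "the meeting has started" (False), D = "a window is open" (True).

(A): Parsed as not ((V -> D) -> not D)

V -> D = False -> True = True
not D = not True = False
(V -> D) -> not D = True -> False = False
not ((V -> D) -> not D) = not False = True
Thus (A) is true.

(B): Parsed as (not V xor (not D and V)) and not D

not V = not False = True
not D = not True = False
not D and V = False and False = False
not V xor (not D and V) = True xor False = True
not D = not True = False
(not V xor (not D and V)) and not D = True and False = False
Hence (B) is false.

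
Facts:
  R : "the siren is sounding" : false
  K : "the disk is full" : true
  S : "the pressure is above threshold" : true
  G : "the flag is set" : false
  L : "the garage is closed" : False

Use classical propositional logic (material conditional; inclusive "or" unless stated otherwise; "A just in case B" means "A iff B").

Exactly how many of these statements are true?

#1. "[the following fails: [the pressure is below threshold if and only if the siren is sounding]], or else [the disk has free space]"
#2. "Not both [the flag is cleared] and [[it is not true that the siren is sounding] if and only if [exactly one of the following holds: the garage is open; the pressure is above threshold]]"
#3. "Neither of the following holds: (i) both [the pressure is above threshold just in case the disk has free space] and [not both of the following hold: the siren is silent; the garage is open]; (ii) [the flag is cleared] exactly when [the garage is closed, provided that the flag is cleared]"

#1: Formalization: ~(~S <-> R) | ~K

~S = ~T = F
~S <-> R = F <-> F = T
~(~S <-> R) = ~T = F
~K = ~T = F
~(~S <-> R) | ~K = F | F = F
Hence #1 is false.

#2: This is ~G nand (~R <-> (~L xor S)).

~G = ~F = T
~R = ~F = T
~L = ~F = T
~L xor S = T xor T = F
~R <-> (~L xor S) = T <-> F = F
~G nand (~R <-> (~L xor S)) = T nand F = T
So #2 is true.

#3: Formalization: ((S <-> ~K) & (~R nand ~L)) nor (~G <-> (~G -> L))

~K = ~T = F
S <-> ~K = T <-> F = F
~R = ~F = T
~L = ~F = T
~R nand ~L = T nand T = F
(S <-> ~K) & (~R nand ~L) = F & F = F
~G = ~F = T
~G = ~F = T
~G -> L = T -> F = F
~G <-> (~G -> L) = T <-> F = F
((S <-> ~K) & (~R nand ~L)) nor (~G <-> (~G -> L)) = F nor F = T
Thus #3 is true.

True statements: 2 (#2, #3).

2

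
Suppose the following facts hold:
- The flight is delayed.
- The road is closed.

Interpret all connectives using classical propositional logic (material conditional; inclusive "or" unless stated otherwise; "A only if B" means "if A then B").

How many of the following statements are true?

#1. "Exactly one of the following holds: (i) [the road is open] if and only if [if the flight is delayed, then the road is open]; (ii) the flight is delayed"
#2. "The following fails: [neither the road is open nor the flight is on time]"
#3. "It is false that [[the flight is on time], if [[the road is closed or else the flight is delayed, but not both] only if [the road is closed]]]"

Let Q = "the road is closed" (T), P = "the flight is delayed" (T).

#1: Parsed as (~Q <-> (P -> ~Q)) xor P

~Q = ~T = F
~Q = ~T = F
P -> ~Q = T -> F = F
~Q <-> (P -> ~Q) = F <-> F = T
(~Q <-> (P -> ~Q)) xor P = T xor T = F
Thus #1 is false.

#2: Formalization: ~(~Q nor ~P)

~Q = ~T = F
~P = ~T = F
~Q nor ~P = F nor F = T
~(~Q nor ~P) = ~T = F
Thus #2 is false.

#3: Formalization: ~(((Q xor P) -> Q) -> ~P)

Q xor P = T xor T = F
(Q xor P) -> Q = F -> T = T
~P = ~T = F
((Q xor P) -> Q) -> ~P = T -> F = F
~(((Q xor P) -> Q) -> ~P) = ~F = T
Hence #3 is true.

True statements: 1 (#3).

1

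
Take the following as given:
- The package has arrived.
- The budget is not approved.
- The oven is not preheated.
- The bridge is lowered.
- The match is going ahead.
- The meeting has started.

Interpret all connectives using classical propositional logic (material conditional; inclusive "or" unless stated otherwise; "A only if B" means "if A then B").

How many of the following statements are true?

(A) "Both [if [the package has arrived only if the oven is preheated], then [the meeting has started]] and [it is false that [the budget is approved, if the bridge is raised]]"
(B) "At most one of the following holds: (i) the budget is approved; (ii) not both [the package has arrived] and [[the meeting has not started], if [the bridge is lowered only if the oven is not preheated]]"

1

Let P = "the package has arrived" (T), R = "the oven is preheated" (F), V = "the meeting has started" (T), S = "the bridge is raised" (F), Q = "the budget is approved" (F).

(A): Parsed as ((P -> R) -> V) & ~(S -> Q)

P -> R = T -> F = F
(P -> R) -> V = F -> T = T
S -> Q = F -> F = T
~(S -> Q) = ~T = F
((P -> R) -> V) & ~(S -> Q) = T & F = F
Thus (A) is false.

(B): This is Q nand (P nand ((~S -> ~R) -> ~V)).

~S = ~F = T
~R = ~F = T
~S -> ~R = T -> T = T
~V = ~T = F
(~S -> ~R) -> ~V = T -> F = F
P nand ((~S -> ~R) -> ~V) = T nand F = T
Q nand (P nand ((~S -> ~R) -> ~V)) = F nand T = T
Hence (B) is true.

True statements: 1 ((B)).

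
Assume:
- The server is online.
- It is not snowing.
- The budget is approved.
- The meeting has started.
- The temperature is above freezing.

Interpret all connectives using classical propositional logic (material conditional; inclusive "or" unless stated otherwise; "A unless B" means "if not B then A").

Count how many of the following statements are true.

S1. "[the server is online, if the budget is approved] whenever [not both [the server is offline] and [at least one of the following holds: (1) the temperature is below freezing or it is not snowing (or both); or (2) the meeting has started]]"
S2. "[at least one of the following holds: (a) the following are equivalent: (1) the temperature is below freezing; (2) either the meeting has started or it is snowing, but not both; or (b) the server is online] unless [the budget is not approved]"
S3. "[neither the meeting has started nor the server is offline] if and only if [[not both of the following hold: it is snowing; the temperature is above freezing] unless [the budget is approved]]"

Let P = "the server is online" (True), U = "the temperature is below freezing" (False), Q = "it is snowing" (False), S = "the meeting has started" (True), R = "the budget is approved" (True).

S1: This is (not P nand ((U or not Q) or S)) -> (R -> P).

not P = not True = False
not Q = not False = True
U or not Q = False or True = True
(U or not Q) or S = True or True = True
not P nand ((U or not Q) or S) = False nand True = True
R -> P = True -> True = True
(not P nand ((U or not Q) or S)) -> (R -> P) = True -> True = True
Thus S1 is true.

S2: This is ((U iff (S xor Q)) or P) or not R.

S xor Q = True xor False = True
U iff (S xor Q) = False iff True = False
(U iff (S xor Q)) or P = False or True = True
not R = not True = False
((U iff (S xor Q)) or P) or not R = True or False = True
Thus S2 is true.

S3: In symbols: (S nor not P) iff ((Q nand not U) or R)

not P = not True = False
S nor not P = True nor False = False
not U = not False = True
Q nand not U = False nand True = True
(Q nand not U) or R = True or True = True
(S nor not P) iff ((Q nand not U) or R) = False iff True = False
Thus S3 is false.

Count: 2.

2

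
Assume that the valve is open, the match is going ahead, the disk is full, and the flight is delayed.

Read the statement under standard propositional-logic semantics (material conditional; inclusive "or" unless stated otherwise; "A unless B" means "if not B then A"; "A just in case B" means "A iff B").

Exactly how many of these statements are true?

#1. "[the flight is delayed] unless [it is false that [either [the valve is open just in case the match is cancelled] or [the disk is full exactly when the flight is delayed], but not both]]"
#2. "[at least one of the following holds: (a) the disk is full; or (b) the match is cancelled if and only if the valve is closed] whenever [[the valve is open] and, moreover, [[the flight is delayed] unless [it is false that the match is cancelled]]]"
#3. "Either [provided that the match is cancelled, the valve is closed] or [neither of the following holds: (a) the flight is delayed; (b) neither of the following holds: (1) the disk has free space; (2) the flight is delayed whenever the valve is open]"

3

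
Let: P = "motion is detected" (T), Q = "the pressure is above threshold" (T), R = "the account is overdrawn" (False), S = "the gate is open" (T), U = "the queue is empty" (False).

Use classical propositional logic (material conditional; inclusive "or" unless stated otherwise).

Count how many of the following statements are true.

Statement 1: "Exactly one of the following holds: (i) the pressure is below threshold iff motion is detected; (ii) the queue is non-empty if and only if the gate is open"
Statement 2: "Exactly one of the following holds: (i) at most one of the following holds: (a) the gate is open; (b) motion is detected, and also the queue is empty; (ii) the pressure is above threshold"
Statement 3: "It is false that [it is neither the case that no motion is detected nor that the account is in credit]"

2

Statement 1: Parsed as (~Q <-> P) xor (~U <-> S)

~Q = ~T = F
~Q <-> P = F <-> T = F
~U = ~F = T
~U <-> S = T <-> T = T
(~Q <-> P) xor (~U <-> S) = F xor T = T
So Statement 1 is true.

Statement 2: This is (S nand (P & U)) xor Q.

P & U = T & F = F
S nand (P & U) = T nand F = T
(S nand (P & U)) xor Q = T xor T = F
Thus Statement 2 is false.

Statement 3: Parsed as ~(~P nor ~R)

~P = ~T = F
~R = ~F = T
~P nor ~R = F nor T = F
~(~P nor ~R) = ~F = T
Thus Statement 3 is true.

Count: 2.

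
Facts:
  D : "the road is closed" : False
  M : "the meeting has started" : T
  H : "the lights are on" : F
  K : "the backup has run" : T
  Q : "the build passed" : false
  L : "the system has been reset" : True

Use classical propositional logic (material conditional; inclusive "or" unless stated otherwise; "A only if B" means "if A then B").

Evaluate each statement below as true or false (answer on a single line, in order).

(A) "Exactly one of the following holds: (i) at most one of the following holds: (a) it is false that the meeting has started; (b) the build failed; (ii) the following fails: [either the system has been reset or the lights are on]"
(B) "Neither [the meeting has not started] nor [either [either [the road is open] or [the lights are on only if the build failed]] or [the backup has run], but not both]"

(A): This is (not M nand not Q) xor not (L or H).

not M = not True = False
not Q = not False = True
not M nand not Q = False nand True = True
L or H = True or False = True
not (L or H) = not True = False
(not M nand not Q) xor not (L or H) = True xor False = True
Thus (A) is true.

(B): In symbols: not M nor ((not D or (H -> not Q)) xor K)

not M = not True = False
not D = not False = True
not Q = not False = True
H -> not Q = False -> True = True
not D or (H -> not Q) = True or True = True
(not D or (H -> not Q)) xor K = True xor True = False
not M nor ((not D or (H -> not Q)) xor K) = False nor False = True
Hence (B) is true.

(A) T; (B) T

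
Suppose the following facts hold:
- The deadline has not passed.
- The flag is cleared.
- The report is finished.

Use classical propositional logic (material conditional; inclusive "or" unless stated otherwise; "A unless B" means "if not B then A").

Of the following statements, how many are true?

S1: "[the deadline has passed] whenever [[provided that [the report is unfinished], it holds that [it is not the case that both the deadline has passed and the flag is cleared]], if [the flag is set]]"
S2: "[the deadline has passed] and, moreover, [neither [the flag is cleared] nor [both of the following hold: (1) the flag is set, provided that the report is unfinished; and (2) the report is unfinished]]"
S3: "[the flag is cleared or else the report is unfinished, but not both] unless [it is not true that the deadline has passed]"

Let K = "the flag is set" (False), H = "the report is finished" (True), G = "the deadline has passed" (False).

S1: In symbols: (K -> (not H -> (G nand not K))) -> G

not H = not True = False
not K = not False = True
G nand not K = False nand True = True
not H -> (G nand not K) = False -> True = True
K -> (not H -> (G nand not K)) = False -> True = True
(K -> (not H -> (G nand not K))) -> G = True -> False = False
So S1 is false.

S2: This is G and (not K nor ((not H -> K) and not H)).

not K = not False = True
not H = not True = False
not H -> K = False -> False = True
not H = not True = False
(not H -> K) and not H = True and False = False
not K nor ((not H -> K) and not H) = True nor False = False
G and (not K nor ((not H -> K) and not H)) = False and False = False
So S2 is false.

S3: This is (not K xor not H) or not G.

not K = not False = True
not H = not True = False
not K xor not H = True xor False = True
not G = not False = True
(not K xor not H) or not G = True or True = True
Hence S3 is true.

True statements: 1.

1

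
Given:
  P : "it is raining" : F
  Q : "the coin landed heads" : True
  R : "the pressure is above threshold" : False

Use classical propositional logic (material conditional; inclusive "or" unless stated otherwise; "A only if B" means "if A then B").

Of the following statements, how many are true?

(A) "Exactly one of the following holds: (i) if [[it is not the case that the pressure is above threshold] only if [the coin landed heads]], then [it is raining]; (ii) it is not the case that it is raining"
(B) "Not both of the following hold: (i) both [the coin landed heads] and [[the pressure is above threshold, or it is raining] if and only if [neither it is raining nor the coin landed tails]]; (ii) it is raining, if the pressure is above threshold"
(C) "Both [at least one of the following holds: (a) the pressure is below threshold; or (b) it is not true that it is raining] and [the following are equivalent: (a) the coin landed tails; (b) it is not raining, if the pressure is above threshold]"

(A): In symbols: ((not R -> Q) -> P) xor not P

not R = not False = True
not R -> Q = True -> True = True
(not R -> Q) -> P = True -> False = False
not P = not False = True
((not R -> Q) -> P) xor not P = False xor True = True
So (A) is true.

(B): This is (Q and ((R or P) iff (P nor not Q))) nand (R -> P).

R or P = False or False = False
not Q = not True = False
P nor not Q = False nor False = True
(R or P) iff (P nor not Q) = False iff True = False
Q and ((R or P) iff (P nor not Q)) = True and False = False
R -> P = False -> False = True
(Q and ((R or P) iff (P nor not Q))) nand (R -> P) = False nand True = True
Thus (B) is true.

(C): In symbols: (not R or not P) and (not Q iff (R -> not P))

not R = not False = True
not P = not False = True
not R or not P = True or True = True
not Q = not True = False
not P = not False = True
R -> not P = False -> True = True
not Q iff (R -> not P) = False iff True = False
(not R or not P) and (not Q iff (R -> not P)) = True and False = False
Thus (C) is false.

Count: 2.

2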